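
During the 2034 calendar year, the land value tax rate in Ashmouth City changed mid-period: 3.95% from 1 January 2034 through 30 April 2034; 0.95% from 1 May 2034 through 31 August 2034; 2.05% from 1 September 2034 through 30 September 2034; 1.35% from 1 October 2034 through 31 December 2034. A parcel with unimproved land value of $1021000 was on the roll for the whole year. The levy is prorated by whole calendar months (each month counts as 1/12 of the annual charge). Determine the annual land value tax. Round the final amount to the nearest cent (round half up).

$21866.42

1 January – 30 April 2034: 4 months at 3.95% → $1021000 × 3.95% × 4/12 = $13443.1667
1 May – 31 August 2034: 4 months at 0.95% → $1021000 × 0.95% × 4/12 = $3233.1667
1 September – 30 September 2034: 1 month at 2.05% → $1021000 × 2.05% × 1/12 = $1744.2083
1 October – 31 December 2034: 3 months at 1.35% → $1021000 × 1.35% × 3/12 = $3445.8750
Total = $21866.4167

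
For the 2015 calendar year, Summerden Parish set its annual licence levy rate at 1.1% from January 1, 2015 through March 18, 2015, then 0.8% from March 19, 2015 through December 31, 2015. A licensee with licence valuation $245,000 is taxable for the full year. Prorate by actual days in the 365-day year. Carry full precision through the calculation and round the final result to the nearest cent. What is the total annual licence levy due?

January 1 – March 18, 2015: 77 days at 1.1% → $245,000 × 1.1% × 77/365 = $568.5342
March 19 – December 31, 2015: 288 days at 0.8% → $245,000 × 0.8% × 288/365 = $1,546.5205
Total = $2,115.0548

$2,115.05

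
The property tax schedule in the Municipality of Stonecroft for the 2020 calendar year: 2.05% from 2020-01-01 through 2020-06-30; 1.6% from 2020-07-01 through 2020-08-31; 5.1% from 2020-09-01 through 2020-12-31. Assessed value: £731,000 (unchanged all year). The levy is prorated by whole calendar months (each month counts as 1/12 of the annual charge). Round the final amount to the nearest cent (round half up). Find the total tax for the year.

2020-01-01 to 2020-06-30: 6 months at 2.05% → £731,000 × 2.05% × 6/12 = £7,492.7500
2020-07-01 to 2020-08-31: 2 months at 1.6% → £731,000 × 1.6% × 2/12 = £1,949.3333
2020-09-01 to 2020-12-31: 4 months at 5.1% → £731,000 × 5.1% × 4/12 = £12,427.0000
Total = £21,869.0833

£21,869.08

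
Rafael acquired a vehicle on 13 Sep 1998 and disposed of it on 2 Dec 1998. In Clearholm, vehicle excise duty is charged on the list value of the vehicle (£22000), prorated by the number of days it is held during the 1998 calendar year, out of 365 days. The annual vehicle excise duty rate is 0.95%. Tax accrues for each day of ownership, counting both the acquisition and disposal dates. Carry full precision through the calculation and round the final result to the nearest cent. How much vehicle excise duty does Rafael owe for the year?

Days held (13 Sep – 2 Dec 1998): 81 out of 365
Tax = £22000 × 0.95% × 81/365 = £46.3808

£46.38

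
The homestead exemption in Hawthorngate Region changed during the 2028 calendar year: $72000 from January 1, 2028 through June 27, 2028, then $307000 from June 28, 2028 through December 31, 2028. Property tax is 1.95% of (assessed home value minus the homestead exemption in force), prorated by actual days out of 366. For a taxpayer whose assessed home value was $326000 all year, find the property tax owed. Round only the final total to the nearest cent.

January 1 – June 27, 2028: 179 days, exemption $72000 → ($326000 − $72000) × 1.95% × 179/366 = $2422.3689
June 28 – December 31, 2028: 187 days, exemption $307000 → ($326000 − $307000) × 1.95% × 187/366 = $189.2992
Total = $2611.6680

$2611.67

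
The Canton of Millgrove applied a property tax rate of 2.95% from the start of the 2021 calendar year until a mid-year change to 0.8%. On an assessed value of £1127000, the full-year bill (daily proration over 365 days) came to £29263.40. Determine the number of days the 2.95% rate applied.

Let d = days at the first rate; then 365 − d days at the second rate.
£1127000 × [2.95%·d + 0.8%·(365−d)] / 365 = £29263.40
Solving gives d = 305, so the new rate took effect on November 2, 2021.

305 days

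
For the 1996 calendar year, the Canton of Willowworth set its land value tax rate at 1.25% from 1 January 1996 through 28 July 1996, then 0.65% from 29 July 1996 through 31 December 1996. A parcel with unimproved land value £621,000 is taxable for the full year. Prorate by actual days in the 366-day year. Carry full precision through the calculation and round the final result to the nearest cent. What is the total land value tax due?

1 January – 28 July 1996: 210 days at 1.25% → £621,000 × 1.25% × 210/366 = £4,453.8934
29 July – 31 December 1996: 156 days at 0.65% → £621,000 × 0.65% × 156/366 = £1,720.4754
Total = £6,174.3689

£6,174.37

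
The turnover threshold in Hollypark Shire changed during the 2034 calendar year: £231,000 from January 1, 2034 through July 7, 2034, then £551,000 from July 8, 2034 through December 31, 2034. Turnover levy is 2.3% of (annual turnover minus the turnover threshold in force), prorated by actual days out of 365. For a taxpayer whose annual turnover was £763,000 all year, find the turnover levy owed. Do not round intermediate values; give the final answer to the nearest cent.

£8,666.90

January 1 – July 7, 2034: 188 days, exemption £231,000 → (£763,000 − £231,000) × 2.3% × 188/365 = £6,302.3781
July 8 – December 31, 2034: 177 days, exemption £551,000 → (£763,000 − £551,000) × 2.3% × 177/365 = £2,364.5260
Total = £8,666.9041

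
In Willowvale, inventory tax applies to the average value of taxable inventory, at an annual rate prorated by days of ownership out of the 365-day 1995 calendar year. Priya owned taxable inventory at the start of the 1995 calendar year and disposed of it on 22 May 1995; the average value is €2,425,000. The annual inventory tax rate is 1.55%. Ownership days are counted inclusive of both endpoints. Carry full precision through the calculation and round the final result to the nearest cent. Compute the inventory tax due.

€14,623.08

Days held (1 Jan – 22 May 1995): 142 out of 365
Tax = €2,425,000 × 1.55% × 142/365 = €14,623.0822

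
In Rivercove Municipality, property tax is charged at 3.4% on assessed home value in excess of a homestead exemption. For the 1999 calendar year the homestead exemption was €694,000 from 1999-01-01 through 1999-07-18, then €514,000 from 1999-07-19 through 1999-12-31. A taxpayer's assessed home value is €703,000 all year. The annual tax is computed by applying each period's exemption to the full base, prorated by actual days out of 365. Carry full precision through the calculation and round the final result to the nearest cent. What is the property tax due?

1999-01-01 to 1999-07-18: 199 days, exemption €694,000 → (€703,000 − €694,000) × 3.4% × 199/365 = €166.8329
1999-07-19 to 1999-12-31: 166 days, exemption €514,000 → (€703,000 − €514,000) × 3.4% × 166/365 = €2,922.5096
Total = €3,089.3425

€3,089.34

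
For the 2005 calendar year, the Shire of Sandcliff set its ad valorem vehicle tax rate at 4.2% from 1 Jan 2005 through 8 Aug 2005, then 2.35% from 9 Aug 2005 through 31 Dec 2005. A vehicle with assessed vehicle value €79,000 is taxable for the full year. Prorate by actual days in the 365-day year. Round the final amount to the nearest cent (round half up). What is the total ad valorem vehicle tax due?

1 Jan – 8 Aug 2005: 220 days at 4.2% → €79,000 × 4.2% × 220/365 = €1,999.8904
9 Aug – 31 Dec 2005: 145 days at 2.35% → €79,000 × 2.35% × 145/365 = €737.5137
Total = €2,737.4041

€2,737.40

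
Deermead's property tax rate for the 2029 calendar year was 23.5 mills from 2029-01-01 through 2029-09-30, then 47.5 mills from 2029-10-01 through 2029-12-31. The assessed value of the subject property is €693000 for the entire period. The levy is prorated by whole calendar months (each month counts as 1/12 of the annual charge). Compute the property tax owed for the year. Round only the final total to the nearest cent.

2029-01-01 to 2029-09-30: 9 months at 23.5 mills → €693000 × 2.35% × 9/12 = €12214.1250
2029-10-01 to 2029-12-31: 3 months at 47.5 mills → €693000 × 4.75% × 3/12 = €8229.3750
Total = €20443.5000

€20443.50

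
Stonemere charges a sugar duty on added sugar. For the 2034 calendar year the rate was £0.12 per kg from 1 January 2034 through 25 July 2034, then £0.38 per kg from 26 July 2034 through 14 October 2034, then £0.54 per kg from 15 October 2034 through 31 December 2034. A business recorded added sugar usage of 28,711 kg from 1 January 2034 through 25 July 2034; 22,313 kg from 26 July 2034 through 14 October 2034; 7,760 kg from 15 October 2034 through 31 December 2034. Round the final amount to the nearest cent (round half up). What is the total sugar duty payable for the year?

1 January – 25 July 2034: 28,711 kg at £0.12/kg → £3,445.32
26 July – 14 October 2034: 22,313 kg at £0.38/kg → £8,478.94
15 October – 31 December 2034: 7,760 kg at £0.54/kg → £4,190.40

£16,114.66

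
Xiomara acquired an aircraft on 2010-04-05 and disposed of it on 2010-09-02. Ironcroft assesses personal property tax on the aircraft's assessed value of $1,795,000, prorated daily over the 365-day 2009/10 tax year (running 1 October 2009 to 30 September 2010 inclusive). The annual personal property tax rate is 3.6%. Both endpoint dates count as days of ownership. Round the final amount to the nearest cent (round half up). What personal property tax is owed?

$26,733.21

Days held (2010-04-05 to 2010-09-02): 151 out of 365
Tax = $1,795,000 × 3.6% × 151/365 = $26,733.2055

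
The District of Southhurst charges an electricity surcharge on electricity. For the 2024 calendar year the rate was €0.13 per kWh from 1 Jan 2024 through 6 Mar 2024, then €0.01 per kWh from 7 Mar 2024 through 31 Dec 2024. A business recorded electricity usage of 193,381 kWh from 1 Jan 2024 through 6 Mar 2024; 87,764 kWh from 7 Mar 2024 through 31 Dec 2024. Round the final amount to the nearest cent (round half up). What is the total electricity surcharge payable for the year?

€26,017.17

1 Jan – 6 Mar 2024: 193,381 kWh at €0.13/kWh → €25,139.53
7 Mar – 31 Dec 2024: 87,764 kWh at €0.01/kWh → €877.64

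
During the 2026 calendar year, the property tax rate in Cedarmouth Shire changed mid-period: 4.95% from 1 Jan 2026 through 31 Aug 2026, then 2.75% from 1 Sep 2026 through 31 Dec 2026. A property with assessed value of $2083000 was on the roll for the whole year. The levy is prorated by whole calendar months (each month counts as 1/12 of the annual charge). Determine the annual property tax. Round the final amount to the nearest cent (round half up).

1 Jan – 31 Aug 2026: 8 months at 4.95% → $2083000 × 4.95% × 8/12 = $68739.0000
1 Sep – 31 Dec 2026: 4 months at 2.75% → $2083000 × 2.75% × 4/12 = $19094.1667
Total = $87833.1667

$87833.17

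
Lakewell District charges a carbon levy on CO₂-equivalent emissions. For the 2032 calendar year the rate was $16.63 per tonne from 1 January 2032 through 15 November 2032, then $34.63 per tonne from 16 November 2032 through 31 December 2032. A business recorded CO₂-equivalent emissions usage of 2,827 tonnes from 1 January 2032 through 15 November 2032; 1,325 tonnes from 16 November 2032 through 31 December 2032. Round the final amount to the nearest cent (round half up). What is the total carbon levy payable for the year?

1 January – 15 November 2032: 2,827 tonnes at $16.63/tonne → $47013.01
16 November – 31 December 2032: 1,325 tonnes at $34.63/tonne → $45884.75

$92897.76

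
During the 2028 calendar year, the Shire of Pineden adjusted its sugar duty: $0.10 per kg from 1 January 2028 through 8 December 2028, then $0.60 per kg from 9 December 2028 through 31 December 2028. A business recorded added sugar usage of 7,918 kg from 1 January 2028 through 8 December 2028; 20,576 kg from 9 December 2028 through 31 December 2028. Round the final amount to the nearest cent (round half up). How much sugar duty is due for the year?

$13,137.40

1 January – 8 December 2028: 7,918 kg at $0.10/kg → $791.80
9 December – 31 December 2028: 20,576 kg at $0.60/kg → $12,345.60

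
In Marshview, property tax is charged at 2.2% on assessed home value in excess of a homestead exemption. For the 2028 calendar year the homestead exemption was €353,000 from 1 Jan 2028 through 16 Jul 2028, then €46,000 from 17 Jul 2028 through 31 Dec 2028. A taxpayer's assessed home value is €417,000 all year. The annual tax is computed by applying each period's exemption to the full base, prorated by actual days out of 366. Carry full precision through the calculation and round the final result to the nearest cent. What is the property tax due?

1 Jan – 16 Jul 2028: 198 days, exemption €353,000 → (€417,000 − €353,000) × 2.2% × 198/366 = €761.7049
17 Jul – 31 Dec 2028: 168 days, exemption €46,000 → (€417,000 − €46,000) × 2.2% × 168/366 = €3,746.4918
Total = €4,508.1967

€4,508.20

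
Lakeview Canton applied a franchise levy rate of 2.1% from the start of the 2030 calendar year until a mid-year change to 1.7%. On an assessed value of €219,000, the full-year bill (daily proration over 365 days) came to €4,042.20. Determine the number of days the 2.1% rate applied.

Let d = days at the first rate; then 365 − d days at the second rate.
€219,000 × [2.1%·d + 1.7%·(365−d)] / 365 = €4,042.20
Solving gives d = 133, so the new rate took effect on 14 May 2030.

133 days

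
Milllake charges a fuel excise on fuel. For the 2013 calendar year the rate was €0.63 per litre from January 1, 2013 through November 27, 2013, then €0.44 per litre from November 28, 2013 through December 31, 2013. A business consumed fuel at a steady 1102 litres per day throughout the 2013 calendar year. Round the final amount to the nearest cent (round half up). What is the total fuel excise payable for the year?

January 1 – November 27, 2013: 331 days × 1102 litres/day = 364,762 litres at €0.63/litre → €229,800.06
November 28 – December 31, 2013: 34 days × 1102 litres/day = 37,468 litres at €0.44/litre → €16,485.92

€246,285.98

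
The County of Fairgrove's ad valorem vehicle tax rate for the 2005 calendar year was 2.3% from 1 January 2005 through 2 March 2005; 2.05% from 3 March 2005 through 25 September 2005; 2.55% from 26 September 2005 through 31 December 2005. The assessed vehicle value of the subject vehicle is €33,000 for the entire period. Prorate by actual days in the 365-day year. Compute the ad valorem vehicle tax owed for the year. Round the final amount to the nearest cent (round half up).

1 January – 2 March 2005: 61 days at 2.3% → €33,000 × 2.3% × 61/365 = €126.8466
3 March – 25 September 2005: 207 days at 2.05% → €33,000 × 2.05% × 207/365 = €383.6589
26 September – 31 December 2005: 97 days at 2.55% → €33,000 × 2.55% × 97/365 = €223.6315
Total = €734.1370

€734.14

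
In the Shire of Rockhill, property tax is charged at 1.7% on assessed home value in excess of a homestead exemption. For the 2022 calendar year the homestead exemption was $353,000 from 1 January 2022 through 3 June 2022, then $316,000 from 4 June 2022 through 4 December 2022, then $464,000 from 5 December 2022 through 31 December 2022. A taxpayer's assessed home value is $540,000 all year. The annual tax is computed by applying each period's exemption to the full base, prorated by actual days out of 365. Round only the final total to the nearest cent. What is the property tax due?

$3,356.50

1 January – 3 June 2022: 154 days, exemption $353,000 → ($540,000 − $353,000) × 1.7% × 154/365 = $1,341.2767
4 June – 4 December 2022: 184 days, exemption $316,000 → ($540,000 − $316,000) × 1.7% × 184/365 = $1,919.6493
5 December – 31 December 2022: 27 days, exemption $464,000 → ($540,000 − $464,000) × 1.7% × 27/365 = $95.5726
Total = $3,356.4986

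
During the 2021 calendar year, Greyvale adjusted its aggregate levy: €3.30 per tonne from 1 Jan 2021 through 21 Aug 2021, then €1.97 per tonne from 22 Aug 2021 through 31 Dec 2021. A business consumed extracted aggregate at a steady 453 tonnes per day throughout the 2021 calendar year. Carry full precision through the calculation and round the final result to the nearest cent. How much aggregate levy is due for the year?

1 Jan – 21 Aug 2021: 233 days × 453 tonnes/day = 105,549 tonnes at €3.30/tonne → €348,311.70
22 Aug – 31 Dec 2021: 132 days × 453 tonnes/day = 59,796 tonnes at €1.97/tonne → €117,798.12

€466,109.82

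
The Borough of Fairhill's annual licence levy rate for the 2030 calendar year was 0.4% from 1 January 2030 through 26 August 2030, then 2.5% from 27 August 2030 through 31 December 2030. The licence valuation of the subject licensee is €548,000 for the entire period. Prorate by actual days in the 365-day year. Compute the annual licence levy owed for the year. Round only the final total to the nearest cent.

1 January – 26 August 2030: 238 days at 0.4% → €548,000 × 0.4% × 238/365 = €1,429.3041
27 August – 31 December 2030: 127 days at 2.5% → €548,000 × 2.5% × 127/365 = €4,766.8493
Total = €6,196.1534

€6,196.15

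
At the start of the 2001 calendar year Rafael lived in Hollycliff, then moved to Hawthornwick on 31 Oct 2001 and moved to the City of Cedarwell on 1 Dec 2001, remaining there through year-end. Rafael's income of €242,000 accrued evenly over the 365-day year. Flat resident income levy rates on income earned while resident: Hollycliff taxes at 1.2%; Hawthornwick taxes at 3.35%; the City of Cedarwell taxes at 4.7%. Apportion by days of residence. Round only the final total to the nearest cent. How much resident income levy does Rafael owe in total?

€4,065.27

Hollycliff, 1 Jan – 30 Oct 2001: 303 days → €242,000 × 1.2% × 303/365 = €2,410.7178
Hawthornwick, 31 Oct – 30 Nov 2001: 31 days → €242,000 × 3.35% × 31/365 = €688.5397
The City of Cedarwell, 1 Dec – 31 Dec 2001: 31 days → €242,000 × 4.7% × 31/365 = €966.0110
Total = €4,065.2685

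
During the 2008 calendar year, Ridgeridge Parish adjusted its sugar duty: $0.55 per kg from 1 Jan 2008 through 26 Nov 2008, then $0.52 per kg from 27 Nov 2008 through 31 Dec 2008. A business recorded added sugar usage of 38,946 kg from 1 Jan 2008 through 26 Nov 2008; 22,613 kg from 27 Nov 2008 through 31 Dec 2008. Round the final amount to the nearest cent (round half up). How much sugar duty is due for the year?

1 Jan – 26 Nov 2008: 38,946 kg at $0.55/kg → $21,420.30
27 Nov – 31 Dec 2008: 22,613 kg at $0.52/kg → $11,758.76

$33,179.06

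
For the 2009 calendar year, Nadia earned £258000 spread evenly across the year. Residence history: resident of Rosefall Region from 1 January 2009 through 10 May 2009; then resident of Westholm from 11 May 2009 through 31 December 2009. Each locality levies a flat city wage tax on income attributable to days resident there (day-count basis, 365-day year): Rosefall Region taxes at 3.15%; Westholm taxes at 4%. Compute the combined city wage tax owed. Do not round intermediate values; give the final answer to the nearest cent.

Rosefall Region, 1 January – 10 May 2009: 130 days → £258000 × 3.15% × 130/365 = £2894.5479
Westholm, 11 May – 31 December 2009: 235 days → £258000 × 4% × 235/365 = £6644.3836
Total = £9538.9315

£9538.93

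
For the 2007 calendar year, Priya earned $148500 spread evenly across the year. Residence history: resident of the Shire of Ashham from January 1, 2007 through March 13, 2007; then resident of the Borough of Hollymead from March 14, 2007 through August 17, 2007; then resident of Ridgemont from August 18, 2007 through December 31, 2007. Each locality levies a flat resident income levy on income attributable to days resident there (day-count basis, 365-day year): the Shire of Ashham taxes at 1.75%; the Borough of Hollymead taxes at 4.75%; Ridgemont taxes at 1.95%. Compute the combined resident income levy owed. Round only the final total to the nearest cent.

$4625.67

The Shire of Ashham, January 1 – March 13, 2007: 72 days → $148500 × 1.75% × 72/365 = $512.6301
The Borough of Hollymead, March 14 – August 17, 2007: 157 days → $148500 × 4.75% × 157/365 = $3034.0788
Ridgemont, August 18 – December 31, 2007: 136 days → $148500 × 1.95% × 136/365 = $1078.9644
Total = $4625.6733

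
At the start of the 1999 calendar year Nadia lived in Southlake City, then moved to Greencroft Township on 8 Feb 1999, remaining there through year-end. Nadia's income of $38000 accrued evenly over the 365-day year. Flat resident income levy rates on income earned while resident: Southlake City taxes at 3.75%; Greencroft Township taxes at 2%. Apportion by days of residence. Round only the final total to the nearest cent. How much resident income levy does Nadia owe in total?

Southlake City, 1 Jan – 7 Feb 1999: 38 days → $38000 × 3.75% × 38/365 = $148.3562
Greencroft Township, 8 Feb – 31 Dec 1999: 327 days → $38000 × 2% × 327/365 = $680.8767
Total = $829.2329

$829.23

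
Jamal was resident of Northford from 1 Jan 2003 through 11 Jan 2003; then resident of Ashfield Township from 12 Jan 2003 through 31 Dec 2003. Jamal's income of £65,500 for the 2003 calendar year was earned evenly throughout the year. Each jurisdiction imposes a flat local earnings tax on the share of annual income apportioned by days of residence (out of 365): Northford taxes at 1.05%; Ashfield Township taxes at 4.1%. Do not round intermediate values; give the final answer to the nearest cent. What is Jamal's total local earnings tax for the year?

Northford, 1 Jan – 11 Jan 2003: 11 days → £65,500 × 1.05% × 11/365 = £20.7267
Ashfield Township, 12 Jan – 31 Dec 2003: 354 days → £65,500 × 4.1% × 354/365 = £2,604.5671
Total = £2,625.2938

£2,625.29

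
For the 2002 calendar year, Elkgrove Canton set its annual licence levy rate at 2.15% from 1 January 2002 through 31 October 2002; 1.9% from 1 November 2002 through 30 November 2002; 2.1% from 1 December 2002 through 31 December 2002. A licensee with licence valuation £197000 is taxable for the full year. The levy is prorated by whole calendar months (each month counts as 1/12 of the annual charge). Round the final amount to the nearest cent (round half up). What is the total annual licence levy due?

£4186.25

1 January – 31 October 2002: 10 months at 2.15% → £197000 × 2.15% × 10/12 = £3529.5833
1 November – 30 November 2002: 1 month at 1.9% → £197000 × 1.9% × 1/12 = £311.9167
1 December – 31 December 2002: 1 month at 2.1% → £197000 × 2.1% × 1/12 = £344.7500
Total = £4186.2500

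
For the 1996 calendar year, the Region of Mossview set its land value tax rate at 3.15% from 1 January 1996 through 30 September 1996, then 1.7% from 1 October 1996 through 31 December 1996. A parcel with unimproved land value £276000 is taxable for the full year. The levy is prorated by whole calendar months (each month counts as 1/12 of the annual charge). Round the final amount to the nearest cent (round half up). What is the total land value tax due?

£7693.50

1 January – 30 September 1996: 9 months at 3.15% → £276000 × 3.15% × 9/12 = £6520.5000
1 October – 31 December 1996: 3 months at 1.7% → £276000 × 1.7% × 3/12 = £1173.0000
Total = £7693.5000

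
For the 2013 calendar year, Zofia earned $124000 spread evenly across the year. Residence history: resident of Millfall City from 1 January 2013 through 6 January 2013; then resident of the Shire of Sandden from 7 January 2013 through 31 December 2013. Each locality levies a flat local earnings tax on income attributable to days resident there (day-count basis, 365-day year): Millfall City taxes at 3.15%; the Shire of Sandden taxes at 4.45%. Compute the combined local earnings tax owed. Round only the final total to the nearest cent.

Millfall City, 1 January – 6 January 2013: 6 days → $124000 × 3.15% × 6/365 = $64.2082
The Shire of Sandden, 7 January – 31 December 2013: 359 days → $124000 × 4.45% × 359/365 = $5427.2932
Total = $5491.5014

$5491.50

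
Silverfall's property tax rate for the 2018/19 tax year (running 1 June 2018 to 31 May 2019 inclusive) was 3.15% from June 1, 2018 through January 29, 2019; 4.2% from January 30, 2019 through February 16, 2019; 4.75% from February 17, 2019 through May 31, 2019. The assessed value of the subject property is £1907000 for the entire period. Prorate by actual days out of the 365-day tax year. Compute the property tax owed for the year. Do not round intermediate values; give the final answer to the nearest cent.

£69751.79

June 1, 2018 – January 29, 2019: 243 days at 3.15% → £1907000 × 3.15% × 243/365 = £39992.1411
January 30 – February 16, 2019: 18 days at 4.2% → £1907000 × 4.2% × 18/365 = £3949.8411
February 17 – May 31, 2019: 104 days at 4.75% → £1907000 × 4.75% × 104/365 = £25809.8082
Total = £69751.7904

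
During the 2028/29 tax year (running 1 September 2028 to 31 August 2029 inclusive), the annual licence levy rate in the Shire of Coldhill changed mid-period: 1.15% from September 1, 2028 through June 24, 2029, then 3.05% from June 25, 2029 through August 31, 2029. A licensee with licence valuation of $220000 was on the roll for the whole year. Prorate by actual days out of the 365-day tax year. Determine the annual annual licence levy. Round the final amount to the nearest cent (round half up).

September 1, 2028 – June 24, 2029: 297 days at 1.15% → $220000 × 1.15% × 297/365 = $2058.6575
June 25 – August 31, 2029: 68 days at 3.05% → $220000 × 3.05% × 68/365 = $1250.0822
Total = $3308.7397

$3308.74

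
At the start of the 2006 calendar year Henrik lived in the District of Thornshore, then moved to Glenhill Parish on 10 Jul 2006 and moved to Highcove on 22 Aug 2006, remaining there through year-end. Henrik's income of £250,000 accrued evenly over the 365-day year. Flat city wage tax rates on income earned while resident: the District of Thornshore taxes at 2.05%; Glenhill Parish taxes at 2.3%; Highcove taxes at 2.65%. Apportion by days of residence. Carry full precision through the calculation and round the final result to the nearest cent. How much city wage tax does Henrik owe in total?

The District of Thornshore, 1 Jan – 9 Jul 2006: 190 days → £250,000 × 2.05% × 190/365 = £2,667.8082
Glenhill Parish, 10 Jul – 21 Aug 2006: 43 days → £250,000 × 2.3% × 43/365 = £677.3973
Highcove, 22 Aug – 31 Dec 2006: 132 days → £250,000 × 2.65% × 132/365 = £2,395.8904
Total = £5,741.0959

£5,741.10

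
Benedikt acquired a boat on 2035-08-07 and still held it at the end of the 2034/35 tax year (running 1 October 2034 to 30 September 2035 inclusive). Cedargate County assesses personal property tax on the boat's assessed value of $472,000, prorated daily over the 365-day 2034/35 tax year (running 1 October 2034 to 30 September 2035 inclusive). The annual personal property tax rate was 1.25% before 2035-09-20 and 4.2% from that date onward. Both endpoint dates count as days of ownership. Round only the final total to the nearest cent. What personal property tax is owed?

$1,308.67

2035-08-07 to 2035-09-19: 44 days at 1.25% → $472,000 × 1.25% × 44/365 = $711.2329
2035-09-20 to 2035-09-30: 11 days at 4.2% → $472,000 × 4.2% × 11/365 = $597.4356
Total = $1,308.6685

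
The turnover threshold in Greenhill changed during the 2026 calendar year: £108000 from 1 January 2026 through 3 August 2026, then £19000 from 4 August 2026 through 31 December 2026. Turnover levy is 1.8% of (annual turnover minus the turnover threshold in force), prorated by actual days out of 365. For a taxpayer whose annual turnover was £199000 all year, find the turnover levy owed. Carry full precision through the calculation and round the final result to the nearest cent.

1 January – 3 August 2026: 215 days, exemption £108000 → (£199000 − £108000) × 1.8% × 215/365 = £964.8493
4 August – 31 December 2026: 150 days, exemption £19000 → (£199000 − £19000) × 1.8% × 150/365 = £1331.5068
Total = £2296.3562

£2296.36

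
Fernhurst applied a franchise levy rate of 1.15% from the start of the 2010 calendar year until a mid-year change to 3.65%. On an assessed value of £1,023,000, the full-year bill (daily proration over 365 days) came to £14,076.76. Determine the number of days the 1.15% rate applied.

Let d = days at the first rate; then 365 − d days at the second rate.
£1,023,000 × [1.15%·d + 3.65%·(365−d)] / 365 = £14,076.76
Solving gives d = 332, so the new rate took effect on November 29, 2010.

332 days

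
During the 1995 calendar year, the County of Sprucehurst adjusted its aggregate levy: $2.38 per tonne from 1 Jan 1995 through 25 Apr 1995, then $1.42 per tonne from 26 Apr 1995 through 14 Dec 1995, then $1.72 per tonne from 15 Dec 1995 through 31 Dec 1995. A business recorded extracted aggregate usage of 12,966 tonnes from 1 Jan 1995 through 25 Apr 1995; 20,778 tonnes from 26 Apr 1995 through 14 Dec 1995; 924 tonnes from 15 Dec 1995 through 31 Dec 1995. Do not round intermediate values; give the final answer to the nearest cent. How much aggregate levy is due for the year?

$61,953.12

1 Jan – 25 Apr 1995: 12,966 tonnes at $2.38/tonne → $30,859.08
26 Apr – 14 Dec 1995: 20,778 tonnes at $1.42/tonne → $29,504.76
15 Dec – 31 Dec 1995: 924 tonnes at $1.72/tonne → $1,589.28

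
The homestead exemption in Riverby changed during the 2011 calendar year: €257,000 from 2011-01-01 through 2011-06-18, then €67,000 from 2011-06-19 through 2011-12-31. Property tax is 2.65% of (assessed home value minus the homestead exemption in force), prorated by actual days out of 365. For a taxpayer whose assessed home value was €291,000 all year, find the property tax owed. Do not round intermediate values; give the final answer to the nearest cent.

2011-01-01 to 2011-06-18: 169 days, exemption €257,000 → (€291,000 − €257,000) × 2.65% × 169/365 = €417.1753
2011-06-19 to 2011-12-31: 196 days, exemption €67,000 → (€291,000 − €67,000) × 2.65% × 196/365 = €3,187.5507
Total = €3,604.7260

€3,604.73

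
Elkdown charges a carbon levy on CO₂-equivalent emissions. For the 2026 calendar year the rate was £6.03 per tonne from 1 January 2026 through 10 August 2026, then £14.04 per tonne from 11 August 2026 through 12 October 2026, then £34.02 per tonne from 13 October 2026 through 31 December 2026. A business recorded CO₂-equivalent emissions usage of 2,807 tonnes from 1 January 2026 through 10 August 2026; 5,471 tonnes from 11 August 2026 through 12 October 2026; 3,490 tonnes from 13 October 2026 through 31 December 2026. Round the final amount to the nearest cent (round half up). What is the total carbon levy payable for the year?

1 January – 10 August 2026: 2,807 tonnes at £6.03/tonne → £16,926.21
11 August – 12 October 2026: 5,471 tonnes at £14.04/tonne → £76,812.84
13 October – 31 December 2026: 3,490 tonnes at £34.02/tonne → £118,729.80

£212,468.85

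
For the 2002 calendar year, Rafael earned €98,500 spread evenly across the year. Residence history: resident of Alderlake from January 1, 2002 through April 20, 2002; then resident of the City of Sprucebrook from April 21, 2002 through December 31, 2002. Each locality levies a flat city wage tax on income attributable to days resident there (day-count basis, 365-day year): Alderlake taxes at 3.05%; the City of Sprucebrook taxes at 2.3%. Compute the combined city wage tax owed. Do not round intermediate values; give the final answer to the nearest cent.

€2,488.14

Alderlake, January 1 – April 20, 2002: 110 days → €98,500 × 3.05% × 110/365 = €905.3904
The City of Sprucebrook, April 21 – December 31, 2002: 255 days → €98,500 × 2.3% × 255/365 = €1,582.7466
Total = €2,488.1370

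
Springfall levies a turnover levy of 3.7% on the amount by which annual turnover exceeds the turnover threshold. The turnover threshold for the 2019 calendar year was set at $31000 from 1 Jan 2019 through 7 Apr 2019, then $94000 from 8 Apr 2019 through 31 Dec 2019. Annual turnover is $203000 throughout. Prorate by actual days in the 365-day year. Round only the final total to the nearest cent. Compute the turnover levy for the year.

$4652.47

1 Jan – 7 Apr 2019: 97 days, exemption $31000 → ($203000 − $31000) × 3.7% × 97/365 = $1691.2548
8 Apr – 31 Dec 2019: 268 days, exemption $94000 → ($203000 − $94000) × 3.7% × 268/365 = $2961.2164
Total = $4652.4712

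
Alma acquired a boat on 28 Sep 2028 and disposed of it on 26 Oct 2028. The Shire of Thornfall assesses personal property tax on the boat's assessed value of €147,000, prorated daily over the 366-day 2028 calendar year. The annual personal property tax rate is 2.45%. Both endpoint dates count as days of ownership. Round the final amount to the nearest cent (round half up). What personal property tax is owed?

€285.36

Days held (28 Sep – 26 Oct 2028): 29 out of 366
Tax = €147,000 × 2.45% × 29/366 = €285.3648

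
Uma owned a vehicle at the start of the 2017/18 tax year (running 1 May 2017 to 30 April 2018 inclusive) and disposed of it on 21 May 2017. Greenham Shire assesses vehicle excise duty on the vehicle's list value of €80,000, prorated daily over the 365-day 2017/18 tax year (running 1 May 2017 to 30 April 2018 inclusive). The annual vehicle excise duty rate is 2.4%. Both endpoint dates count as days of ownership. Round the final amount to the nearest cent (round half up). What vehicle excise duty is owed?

Days held (1 May – 21 May 2017): 21 out of 365
Tax = €80,000 × 2.4% × 21/365 = €110.4658

€110.47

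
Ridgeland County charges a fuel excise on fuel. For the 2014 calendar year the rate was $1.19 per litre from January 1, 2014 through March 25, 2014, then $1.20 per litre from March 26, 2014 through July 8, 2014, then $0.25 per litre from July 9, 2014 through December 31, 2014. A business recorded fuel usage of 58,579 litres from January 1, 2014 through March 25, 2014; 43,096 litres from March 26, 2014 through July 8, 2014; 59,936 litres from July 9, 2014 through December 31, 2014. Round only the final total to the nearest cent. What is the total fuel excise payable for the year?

January 1 – March 25, 2014: 58,579 litres at $1.19/litre → $69,709.01
March 26 – July 8, 2014: 43,096 litres at $1.20/litre → $51,715.20
July 9 – December 31, 2014: 59,936 litres at $0.25/litre → $14,984.00

$136,408.21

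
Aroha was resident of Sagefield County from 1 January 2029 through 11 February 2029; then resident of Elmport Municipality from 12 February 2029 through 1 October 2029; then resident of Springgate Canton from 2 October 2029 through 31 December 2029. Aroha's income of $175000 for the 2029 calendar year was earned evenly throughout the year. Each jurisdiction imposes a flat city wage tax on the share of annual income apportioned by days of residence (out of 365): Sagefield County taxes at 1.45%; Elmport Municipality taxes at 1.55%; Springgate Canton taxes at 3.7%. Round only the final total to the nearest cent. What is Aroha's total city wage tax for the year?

$3630.41

Sagefield County, 1 January – 11 February 2029: 42 days → $175000 × 1.45% × 42/365 = $291.9863
Elmport Municipality, 12 February – 1 October 2029: 232 days → $175000 × 1.55% × 232/365 = $1724.1096
Springgate Canton, 2 October – 31 December 2029: 91 days → $175000 × 3.7% × 91/365 = $1614.3151
Total = $3630.4110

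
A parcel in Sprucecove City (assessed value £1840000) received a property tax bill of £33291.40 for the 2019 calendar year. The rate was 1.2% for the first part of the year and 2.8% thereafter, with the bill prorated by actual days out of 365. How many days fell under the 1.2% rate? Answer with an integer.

226 days

Let d = days at the first rate; then 365 − d days at the second rate.
£1840000 × [1.2%·d + 2.8%·(365−d)] / 365 = £33291.40
Solving gives d = 226, so the new rate took effect on 15 August 2019.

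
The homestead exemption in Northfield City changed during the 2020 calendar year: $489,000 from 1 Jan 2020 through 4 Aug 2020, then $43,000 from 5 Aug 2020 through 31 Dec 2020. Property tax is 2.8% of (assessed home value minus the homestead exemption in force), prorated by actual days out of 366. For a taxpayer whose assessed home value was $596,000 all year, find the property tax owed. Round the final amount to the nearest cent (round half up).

$8,079.91

1 Jan – 4 Aug 2020: 217 days, exemption $489,000 → ($596,000 − $489,000) × 2.8% × 217/366 = $1,776.3169
5 Aug – 31 Dec 2020: 149 days, exemption $43,000 → ($596,000 − $43,000) × 2.8% × 149/366 = $6,303.5956
Total = $8,079.9126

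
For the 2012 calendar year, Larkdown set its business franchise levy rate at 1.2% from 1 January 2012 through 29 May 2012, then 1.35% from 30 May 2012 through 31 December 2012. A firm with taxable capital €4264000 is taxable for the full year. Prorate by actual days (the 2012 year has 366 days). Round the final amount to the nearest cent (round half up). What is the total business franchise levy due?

€54942.69

1 January – 29 May 2012: 150 days at 1.2% → €4264000 × 1.2% × 150/366 = €20970.4918
30 May – 31 December 2012: 216 days at 1.35% → €4264000 × 1.35% × 216/366 = €33972.1967
Total = €54942.6885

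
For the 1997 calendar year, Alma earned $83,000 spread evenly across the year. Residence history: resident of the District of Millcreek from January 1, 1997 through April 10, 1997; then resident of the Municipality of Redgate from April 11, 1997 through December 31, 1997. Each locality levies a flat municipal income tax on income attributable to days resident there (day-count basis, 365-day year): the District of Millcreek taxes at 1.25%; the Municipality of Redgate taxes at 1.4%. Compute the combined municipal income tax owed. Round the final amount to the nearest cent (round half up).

The District of Millcreek, January 1 – April 10, 1997: 100 days → $83,000 × 1.25% × 100/365 = $284.2466
The Municipality of Redgate, April 11 – December 31, 1997: 265 days → $83,000 × 1.4% × 265/365 = $843.6438
Total = $1,127.8904

$1,127.89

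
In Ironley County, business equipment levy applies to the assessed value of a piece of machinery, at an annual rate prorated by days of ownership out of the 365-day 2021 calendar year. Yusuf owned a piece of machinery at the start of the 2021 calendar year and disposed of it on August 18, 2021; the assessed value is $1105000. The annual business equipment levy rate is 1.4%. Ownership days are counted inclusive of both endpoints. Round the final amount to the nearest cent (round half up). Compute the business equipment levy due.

Days held (January 1 – August 18, 2021): 230 out of 365
Tax = $1105000 × 1.4% × 230/365 = $9748.2192

$9748.22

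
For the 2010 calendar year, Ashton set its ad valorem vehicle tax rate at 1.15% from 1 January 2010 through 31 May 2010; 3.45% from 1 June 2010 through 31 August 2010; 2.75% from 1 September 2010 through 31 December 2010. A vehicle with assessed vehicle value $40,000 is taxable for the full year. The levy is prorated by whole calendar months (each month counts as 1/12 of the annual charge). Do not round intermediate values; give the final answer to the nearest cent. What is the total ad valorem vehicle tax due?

1 January – 31 May 2010: 5 months at 1.15% → $40,000 × 1.15% × 5/12 = $191.6667
1 June – 31 August 2010: 3 months at 3.45% → $40,000 × 3.45% × 3/12 = $345.0000
1 September – 31 December 2010: 4 months at 2.75% → $40,000 × 2.75% × 4/12 = $366.6667
Total = $903.3333

$903.33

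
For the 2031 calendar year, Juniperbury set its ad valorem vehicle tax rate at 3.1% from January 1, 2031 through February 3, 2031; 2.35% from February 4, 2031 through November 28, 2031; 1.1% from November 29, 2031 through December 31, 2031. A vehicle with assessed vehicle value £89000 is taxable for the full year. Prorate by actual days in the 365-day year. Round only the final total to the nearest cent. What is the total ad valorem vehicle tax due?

£2053.10

January 1 – February 3, 2031: 34 days at 3.1% → £89000 × 3.1% × 34/365 = £257.0027
February 4 – November 28, 2031: 298 days at 2.35% → £89000 × 2.35% × 298/365 = £1707.5808
November 29 – December 31, 2031: 33 days at 1.1% → £89000 × 1.1% × 33/365 = £88.5123
Total = £2053.0959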